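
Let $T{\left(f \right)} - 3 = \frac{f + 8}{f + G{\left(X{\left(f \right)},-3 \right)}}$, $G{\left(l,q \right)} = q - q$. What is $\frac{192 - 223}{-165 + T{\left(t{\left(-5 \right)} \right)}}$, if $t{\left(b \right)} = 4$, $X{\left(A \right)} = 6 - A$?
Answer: $\frac{31}{159} \approx 0.19497$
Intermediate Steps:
$G{\left(l,q \right)} = 0$
$T{\left(f \right)} = 3 + \frac{8 + f}{f}$ ($T{\left(f \right)} = 3 + \frac{f + 8}{f + 0} = 3 + \frac{8 + f}{f}$)
$\frac{192 - 223}{-165 + T{\left(t{\left(-5 \right)} \right)}} = \frac{192 - 223}{-165 + \left(4 + \frac{8}{4}\right)} = - \frac{31}{-165 + \left(4 + 8 \cdot \frac{1}{4}\right)} = - \frac{31}{-165 + \left(4 + 2\right)} = - \frac{31}{-165 + 6} = - \frac{31}{-159} = \left(-31\right) \left(- \frac{1}{159}\right) = \frac{31}{159}$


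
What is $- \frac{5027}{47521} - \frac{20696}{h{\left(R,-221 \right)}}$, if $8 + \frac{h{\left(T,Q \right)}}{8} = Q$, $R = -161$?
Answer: $\frac{121785644}{10882309} \approx 11.191$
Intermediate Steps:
$h{\left(T,Q \right)} = -64 + 8 Q$
$- \frac{5027}{47521} - \frac{20696}{h{\left(R,-221 \right)}} = - \frac{5027}{47521} - \frac{20696}{-64 + 8 \left(-221\right)} = \left(-5027\right) \frac{1}{47521} - \frac{20696}{-64 - 1768} = - \frac{5027}{47521} - \frac{20696}{-1832} = - \frac{5027}{47521} - - \frac{2587}{229} = - \frac{5027}{47521} + \frac{2587}{229} = \frac{121785644}{10882309}$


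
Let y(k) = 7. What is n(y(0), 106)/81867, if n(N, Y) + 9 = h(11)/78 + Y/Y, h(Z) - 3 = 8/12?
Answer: -1861/19156878 ≈ -9.7145e-5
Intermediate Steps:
h(Z) = 11/3 (h(Z) = 3 + 8/12 = 3 + 8*(1/12) = 3 + 2/3 = 11/3)
n(N, Y) = -1861/234 (n(N, Y) = -9 + ((11/3)/78 + Y/Y) = -9 + ((11/3)*(1/78) + 1) = -9 + (11/234 + 1) = -9 + 245/234 = -1861/234)
n(y(0), 106)/81867 = -1861/234/81867 = -1861/234*1/81867 = -1861/19156878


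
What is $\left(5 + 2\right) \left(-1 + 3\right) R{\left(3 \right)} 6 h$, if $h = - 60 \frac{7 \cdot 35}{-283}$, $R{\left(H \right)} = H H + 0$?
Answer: $\frac{11113200}{283} \approx 39269.0$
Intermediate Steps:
$R{\left(H \right)} = H^{2}$ ($R{\left(H \right)} = H^{2} + 0 = H^{2}$)
$h = \frac{14700}{283}$ ($h = - 60 \cdot 245 \left(- \frac{1}{283}\right) = \left(-60\right) \left(- \frac{245}{283}\right) = \frac{14700}{283} \approx 51.943$)
$\left(5 + 2\right) \left(-1 + 3\right) R{\left(3 \right)} 6 h = \left(5 + 2\right) \left(-1 + 3\right) 3^{2} \cdot 6 \cdot \frac{14700}{283} = 7 \cdot 2 \cdot 9 \cdot 6 \cdot \frac{14700}{283} = 14 \cdot 9 \cdot 6 \cdot \frac{14700}{283} = 126 \cdot 6 \cdot \frac{14700}{283} = 756 \cdot \frac{14700}{283} = \frac{11113200}{283}$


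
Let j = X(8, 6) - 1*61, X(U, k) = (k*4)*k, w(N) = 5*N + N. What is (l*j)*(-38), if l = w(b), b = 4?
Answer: -75696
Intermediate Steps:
w(N) = 6*N
X(U, k) = 4*k² (X(U, k) = (4*k)*k = 4*k²)
l = 24 (l = 6*4 = 24)
j = 83 (j = 4*6² - 1*61 = 4*36 - 61 = 144 - 61 = 83)
(l*j)*(-38) = (24*83)*(-38) = 1992*(-38) = -75696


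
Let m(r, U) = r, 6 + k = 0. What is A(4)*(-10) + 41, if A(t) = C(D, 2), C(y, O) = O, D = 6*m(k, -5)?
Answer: 21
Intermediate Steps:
k = -6 (k = -6 + 0 = -6)
D = -36 (D = 6*(-6) = -36)
A(t) = 2
A(4)*(-10) + 41 = 2*(-10) + 41 = -20 + 41 = 21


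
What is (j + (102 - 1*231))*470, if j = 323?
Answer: 91180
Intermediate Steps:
(j + (102 - 1*231))*470 = (323 + (102 - 1*231))*470 = (323 + (102 - 231))*470 = (323 - 129)*470 = 194*470 = 91180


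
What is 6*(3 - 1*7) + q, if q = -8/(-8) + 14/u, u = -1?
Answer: -37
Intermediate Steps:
q = -13 (q = -8/(-8) + 14/(-1) = -8*(-⅛) + 14*(-1) = 1 - 14 = -13)
6*(3 - 1*7) + q = 6*(3 - 1*7) - 13 = 6*(3 - 7) - 13 = 6*(-4) - 13 = -24 - 13 = -37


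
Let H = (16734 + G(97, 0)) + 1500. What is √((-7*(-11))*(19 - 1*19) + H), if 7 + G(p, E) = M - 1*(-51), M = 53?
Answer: √18331 ≈ 135.39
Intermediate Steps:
G(p, E) = 97 (G(p, E) = -7 + (53 - 1*(-51)) = -7 + (53 + 51) = -7 + 104 = 97)
H = 18331 (H = (16734 + 97) + 1500 = 16831 + 1500 = 18331)
√((-7*(-11))*(19 - 1*19) + H) = √((-7*(-11))*(19 - 1*19) + 18331) = √(77*(19 - 19) + 18331) = √(77*0 + 18331) = √(0 + 18331) = √18331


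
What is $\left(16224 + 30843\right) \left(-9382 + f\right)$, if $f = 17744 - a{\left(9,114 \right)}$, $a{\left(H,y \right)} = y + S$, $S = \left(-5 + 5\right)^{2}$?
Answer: $388208616$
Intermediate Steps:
$S = 0$ ($S = 0^{2} = 0$)
$a{\left(H,y \right)} = y$ ($a{\left(H,y \right)} = y + 0 = y$)
$f = 17630$ ($f = 17744 - 114 = 17630$)
$\left(16224 + 30843\right) \left(-9382 + f\right) = \left(16224 + 30843\right) \left(-9382 + 17630\right) = 47067 \cdot 8248 = 388208616$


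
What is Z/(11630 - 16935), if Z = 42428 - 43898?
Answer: 294/1061 ≈ 0.27710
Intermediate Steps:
Z = -1470
Z/(11630 - 16935) = -1470/(11630 - 16935) = -1470/(-5305) = -1470*(-1/5305) = 294/1061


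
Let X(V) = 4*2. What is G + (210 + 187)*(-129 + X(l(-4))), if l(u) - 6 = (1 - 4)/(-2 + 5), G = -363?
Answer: -48400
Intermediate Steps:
l(u) = 5 (l(u) = 6 + (1 - 4)/(-2 + 5) = 6 - 3/3 = 6 - 3*1/3 = 6 - 1 = 5)
X(V) = 8
G + (210 + 187)*(-129 + X(l(-4))) = -363 + (210 + 187)*(-129 + 8) = -363 + 397*(-121) = -363 - 48037 = -48400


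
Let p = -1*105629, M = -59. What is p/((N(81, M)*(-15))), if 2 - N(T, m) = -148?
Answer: 105629/2250 ≈ 46.946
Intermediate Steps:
N(T, m) = 150 (N(T, m) = 2 - 1*(-148) = 2 + 148 = 150)
p = -105629
p/((N(81, M)*(-15))) = -105629/(150*(-15)) = -105629/(-2250) = -105629*(-1/2250) = 105629/2250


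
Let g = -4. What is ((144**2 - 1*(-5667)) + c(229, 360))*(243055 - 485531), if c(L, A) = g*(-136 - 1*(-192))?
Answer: -6347779204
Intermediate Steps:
c(L, A) = -224 (c(L, A) = -4*(-136 - 1*(-192)) = -4*(-136 + 192) = -4*56 = -224)
((144**2 - 1*(-5667)) + c(229, 360))*(243055 - 485531) = ((144**2 - 1*(-5667)) - 224)*(243055 - 485531) = ((20736 + 5667) - 224)*(-242476) = (26403 - 224)*(-242476) = 26179*(-242476) = -6347779204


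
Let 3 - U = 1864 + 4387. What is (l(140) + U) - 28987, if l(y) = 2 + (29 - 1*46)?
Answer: -35250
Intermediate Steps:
U = -6248 (U = 3 - (1864 + 4387) = 3 - 1*6251 = 3 - 6251 = -6248)
l(y) = -15 (l(y) = 2 + (29 - 46) = 2 - 17 = -15)
(l(140) + U) - 28987 = (-15 - 6248) - 28987 = -6263 - 28987 = -35250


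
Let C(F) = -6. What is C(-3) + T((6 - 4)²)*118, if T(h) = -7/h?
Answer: -425/2 ≈ -212.50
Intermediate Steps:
C(-3) + T((6 - 4)²)*118 = -6 - 7/(6 - 4)²*118 = -6 - 7/(2²)*118 = -6 - 7/4*118 = -6 - 413/2 = -425/2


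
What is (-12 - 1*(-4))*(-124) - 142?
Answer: 850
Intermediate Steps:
(-12 - 1*(-4))*(-124) - 142 = (-12 + 4)*(-124) - 142 = -8*(-124) - 142 = 992 - 142 = 850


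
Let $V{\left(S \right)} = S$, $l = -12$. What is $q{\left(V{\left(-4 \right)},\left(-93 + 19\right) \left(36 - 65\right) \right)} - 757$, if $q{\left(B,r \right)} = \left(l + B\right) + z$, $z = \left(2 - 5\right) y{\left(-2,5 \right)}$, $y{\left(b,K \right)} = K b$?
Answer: $-743$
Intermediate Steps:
$z = 30$ ($z = \left(2 - 5\right) 5 \left(-2\right) = \left(-3\right) \left(-10\right) = 30$)
$q{\left(B,r \right)} = 18 + B$ ($q{\left(B,r \right)} = \left(-12 + B\right) + 30 = 18 + B$)
$q{\left(V{\left(-4 \right)},\left(-93 + 19\right) \left(36 - 65\right) \right)} - 757 = \left(18 - 4\right) - 757 = 14 - 757 = -743$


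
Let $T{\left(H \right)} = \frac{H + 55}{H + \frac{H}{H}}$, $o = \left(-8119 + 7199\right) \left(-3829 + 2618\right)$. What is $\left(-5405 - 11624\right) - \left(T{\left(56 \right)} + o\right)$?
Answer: $- \frac{21491868}{19} \approx -1.1312 \cdot 10^{6}$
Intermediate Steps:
$o = 1114120$ ($o = \left(-920\right) \left(-1211\right) = 1114120$)
$T{\left(H \right)} = \frac{55 + H}{1 + H}$ ($T{\left(H \right)} = \frac{55 + H}{H + 1} = \frac{55 + H}{1 + H}$)
$\left(-5405 - 11624\right) - \left(T{\left(56 \right)} + o\right) = \left(-5405 - 11624\right) - \left(\frac{55 + 56}{1 + 56} + 1114120\right) = -17029 - \left(\frac{1}{57} \cdot 111 + 1114120\right) = -17029 - \left(\frac{37}{19} + 1114120\right) = -17029 - \frac{21168317}{19} = - \frac{21491868}{19}$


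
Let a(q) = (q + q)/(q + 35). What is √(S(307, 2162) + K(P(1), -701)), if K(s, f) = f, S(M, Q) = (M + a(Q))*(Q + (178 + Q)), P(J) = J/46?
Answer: √39707603117/169 ≈ 1179.1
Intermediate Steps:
P(J) = J/46 (P(J) = J*(1/46) = J/46)
a(q) = 2*q/(35 + q) (a(q) = (2*q)/(35 + q) = 2*q/(35 + q))
S(M, Q) = (178 + 2*Q)*(M + 2*Q/(35 + Q)) (S(M, Q) = (M + 2*Q/(35 + Q))*(Q + (178 + Q)) = (M + 2*Q/(35 + Q))*(178 + 2*Q) = (178 + 2*Q)*(M + 2*Q/(35 + Q)))
√(S(307, 2162) + K(P(1), -701)) = √(2*(2*2162² + 178*2162 + 307*(35 + 2162)*(89 + 2162))/(35 + 2162) - 701) = √(2*(2*4674244 + 384836 + 307*2197*2251)/2197 - 701) = √(2*(1/2197)*(9348488 + 384836 + 1518252229) - 701) = √(2*(1/2197)*1527985553 - 701) = √(3055971106/2197 - 701) = √(3054431009/2197) = √39707603117/169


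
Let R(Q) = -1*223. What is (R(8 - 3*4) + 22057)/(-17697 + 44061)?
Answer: 3639/4394 ≈ 0.82817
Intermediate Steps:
R(Q) = -223
(R(8 - 3*4) + 22057)/(-17697 + 44061) = (-223 + 22057)/(-17697 + 44061) = 21834/26364 = 21834*(1/26364) = 3639/4394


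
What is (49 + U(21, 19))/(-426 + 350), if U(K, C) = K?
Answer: -35/38 ≈ -0.92105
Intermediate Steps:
(49 + U(21, 19))/(-426 + 350) = (49 + 21)/(-426 + 350) = 70/(-76) = 70*(-1/76) = -35/38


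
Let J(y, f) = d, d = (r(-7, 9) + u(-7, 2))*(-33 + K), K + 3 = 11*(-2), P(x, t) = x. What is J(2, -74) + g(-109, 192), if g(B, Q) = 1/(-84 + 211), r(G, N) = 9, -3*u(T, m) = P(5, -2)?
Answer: -162049/381 ≈ -425.33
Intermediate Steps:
K = -25 (K = -3 + 11*(-2) = -3 - 22 = -25)
u(T, m) = -5/3 (u(T, m) = -⅓*5 = -5/3)
g(B, Q) = 1/127
d = -1276/3 (d = (9 - 5/3)*(-33 - 25) = (22/3)*(-58) = -1276/3 ≈ -425.33)
J(y, f) = -1276/3
J(2, -74) + g(-109, 192) = -1276/3 + 1/127 = -162049/381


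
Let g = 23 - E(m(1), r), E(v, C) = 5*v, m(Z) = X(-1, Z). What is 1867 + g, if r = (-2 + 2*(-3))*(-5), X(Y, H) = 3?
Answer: 1875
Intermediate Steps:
m(Z) = 3
r = 40 (r = (-2 - 6)*(-5) = -8*(-5) = 40)
g = 8 (g = 23 - 5*3 = 23 - 1*15 = 23 - 15 = 8)
1867 + g = 1867 + 8 = 1875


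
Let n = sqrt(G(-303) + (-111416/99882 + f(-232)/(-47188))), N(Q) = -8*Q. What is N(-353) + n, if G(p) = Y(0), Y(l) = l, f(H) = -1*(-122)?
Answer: 2824 + I*sqrt(172480843076240018)/392769318 ≈ 2824.0 + 1.0574*I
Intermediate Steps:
f(H) = 122
G(p) = 0
n = I*sqrt(172480843076240018)/392769318 (n = sqrt(0 + (-111416/99882 + 122/(-47188))) = sqrt(0 + (-111416*1/99882 + 122*(-1/47188))) = sqrt(0 + (-55708/49941 - 61/23594)) = sqrt(0 - 1317420953/1178307954) = sqrt(-1317420953/1178307954) = I*sqrt(172480843076240018)/392769318 ≈ 1.0574*I)
N(-353) + n = -8*(-353) + I*sqrt(172480843076240018)/392769318 = 2824 + I*sqrt(172480843076240018)/392769318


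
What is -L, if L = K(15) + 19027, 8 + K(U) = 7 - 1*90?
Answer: -18936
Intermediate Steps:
K(U) = -91 (K(U) = -8 + (7 - 1*90) = -8 + (7 - 90) = -8 - 83 = -91)
L = 18936 (L = -91 + 19027 = 18936)
-L = -1*18936 = -18936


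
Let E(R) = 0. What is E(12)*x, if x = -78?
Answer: 0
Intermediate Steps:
E(12)*x = 0*(-78) = 0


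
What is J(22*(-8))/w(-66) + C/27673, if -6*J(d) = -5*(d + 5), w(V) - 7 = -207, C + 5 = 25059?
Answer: 3581681/2213840 ≈ 1.6179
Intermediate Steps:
C = 25054 (C = -5 + 25059 = 25054)
w(V) = -200 (w(V) = 7 - 207 = -200)
J(d) = 25/6 + 5*d/6 (J(d) = -(-5)*(d + 5)/6 = -(-5)*(5 + d)/6 = -(-25 - 5*d)/6 = 25/6 + 5*d/6)
J(22*(-8))/w(-66) + C/27673 = (25/6 + 5*(22*(-8))/6)/(-200) + 25054/27673 = (25/6 + (⅚)*(-176))*(-1/200) + 25054*(1/27673) = (25/6 - 440/3)*(-1/200) + 25054/27673 = -285/2*(-1/200) + 25054/27673 = 57/80 + 25054/27673 = 3581681/2213840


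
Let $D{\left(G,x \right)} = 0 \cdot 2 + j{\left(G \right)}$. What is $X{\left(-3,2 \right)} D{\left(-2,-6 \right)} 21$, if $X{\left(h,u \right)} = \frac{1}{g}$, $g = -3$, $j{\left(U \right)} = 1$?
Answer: $-7$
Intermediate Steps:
$D{\left(G,x \right)} = 1$ ($D{\left(G,x \right)} = 0 \cdot 2 + 1 = 0 + 1 = 1$)
$X{\left(h,u \right)} = - \frac{1}{3}$ ($X{\left(h,u \right)} = \frac{1}{-3} = - \frac{1}{3}$)
$X{\left(-3,2 \right)} D{\left(-2,-6 \right)} 21 = \left(- \frac{1}{3}\right) 1 \cdot 21 = \left(- \frac{1}{3}\right) 21 = -7$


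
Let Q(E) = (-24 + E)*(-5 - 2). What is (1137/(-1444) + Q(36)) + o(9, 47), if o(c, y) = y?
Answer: -54565/1444 ≈ -37.787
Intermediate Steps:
Q(E) = 168 - 7*E (Q(E) = (-24 + E)*(-7) = 168 - 7*E)
(1137/(-1444) + Q(36)) + o(9, 47) = (1137/(-1444) + (168 - 7*36)) + 47 = (1137*(-1/1444) + (168 - 252)) + 47 = (-1137/1444 - 84) + 47 = -122433/1444 + 47 = -54565/1444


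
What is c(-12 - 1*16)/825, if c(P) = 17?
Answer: 17/825 ≈ 0.020606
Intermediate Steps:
c(-12 - 1*16)/825 = 17/825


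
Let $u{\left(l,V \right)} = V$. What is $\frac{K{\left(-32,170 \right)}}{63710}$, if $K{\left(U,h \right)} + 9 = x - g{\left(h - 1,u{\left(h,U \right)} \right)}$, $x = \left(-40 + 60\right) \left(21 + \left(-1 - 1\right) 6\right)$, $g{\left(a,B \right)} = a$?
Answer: $\frac{1}{31855} \approx 3.1392 \cdot 10^{-5}$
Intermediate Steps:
$x = 180$ ($x = 20 \left(21 - 12\right) = 20 \cdot 9 = 180$)
$K{\left(U,h \right)} = 172 - h$ ($K{\left(U,h \right)} = -9 - \left(-181 + h\right) = 172 - h$)
$\frac{K{\left(-32,170 \right)}}{63710} = \frac{172 - 170}{63710} = \left(172 - 170\right) \frac{1}{63710} = 2 \cdot \frac{1}{63710} = \frac{1}{31855}$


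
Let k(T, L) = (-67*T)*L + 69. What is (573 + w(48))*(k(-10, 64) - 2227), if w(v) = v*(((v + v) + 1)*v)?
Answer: 9124212042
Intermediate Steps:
k(T, L) = 69 - 67*L*T (k(T, L) = -67*L*T + 69 = 69 - 67*L*T)
w(v) = v²*(1 + 2*v) (w(v) = v*((2*v + 1)*v) = v*((1 + 2*v)*v) = v*(v*(1 + 2*v)) = v²*(1 + 2*v))
(573 + w(48))*(k(-10, 64) - 2227) = (573 + 48²*(1 + 2*48))*((69 - 67*64*(-10)) - 2227) = (573 + 2304*(1 + 96))*((69 + 42880) - 2227) = (573 + 2304*97)*(42949 - 2227) = (573 + 223488)*40722 = 224061*40722 = 9124212042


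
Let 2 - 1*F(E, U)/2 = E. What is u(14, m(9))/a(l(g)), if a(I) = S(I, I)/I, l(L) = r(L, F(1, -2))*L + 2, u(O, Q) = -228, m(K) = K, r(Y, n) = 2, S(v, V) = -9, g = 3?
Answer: 608/3 ≈ 202.67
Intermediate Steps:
F(E, U) = 4 - 2*E
l(L) = 2 + 2*L (l(L) = 2*L + 2 = 2 + 2*L)
a(I) = -9/I
u(14, m(9))/a(l(g)) = -228/((-9/(2 + 2*3))) = -228/((-9/(2 + 6))) = -228/((-9/8)) = -228/((-9*⅛)) = -228/(-9/8) = -228*(-8/9) = 608/3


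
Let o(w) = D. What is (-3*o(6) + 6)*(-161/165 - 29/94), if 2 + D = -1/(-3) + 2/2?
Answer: -79676/7755 ≈ -10.274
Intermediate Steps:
D = -⅔ (D = -2 + (-1/(-3) + 2/2) = -2 + (-1*(-⅓) + 2*(½)) = -2 + (⅓ + 1) = -2 + 4/3 = -⅔ ≈ -0.66667)
o(w) = -⅔
(-3*o(6) + 6)*(-161/165 - 29/94) = (-3*(-⅔) + 6)*(-161/165 - 29/94) = (2 + 6)*(-161*1/165 - 29*1/94) = 8*(-161/165 - 29/94) = 8*(-19919/15510) = -79676/7755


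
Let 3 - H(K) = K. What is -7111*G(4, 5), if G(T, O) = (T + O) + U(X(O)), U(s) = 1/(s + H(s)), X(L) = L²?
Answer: -199108/3 ≈ -66369.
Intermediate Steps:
H(K) = 3 - K
U(s) = ⅓ (U(s) = 1/(s + (3 - s)) = 1/3 = ⅓)
G(T, O) = ⅓ + O + T (G(T, O) = (T + O) + ⅓ = (O + T) + ⅓ = ⅓ + O + T)
-7111*G(4, 5) = -7111*(⅓ + 5 + 4) = -7111*28/3 = -199108/3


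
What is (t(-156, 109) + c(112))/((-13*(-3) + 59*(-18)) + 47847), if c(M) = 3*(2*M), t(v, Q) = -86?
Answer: 293/23412 ≈ 0.012515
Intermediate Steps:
c(M) = 6*M
(t(-156, 109) + c(112))/((-13*(-3) + 59*(-18)) + 47847) = (-86 + 6*112)/((-13*(-3) + 59*(-18)) + 47847) = (-86 + 672)/((39 - 1062) + 47847) = 586/(-1023 + 47847) = 586/46824 = 586*(1/46824) = 293/23412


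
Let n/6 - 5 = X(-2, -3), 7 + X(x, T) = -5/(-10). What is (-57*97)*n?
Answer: 49761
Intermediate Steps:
X(x, T) = -13/2 (X(x, T) = -7 - 5/(-10) = -7 - 5*(-1/10) = -7 + 1/2 = -13/2)
n = -9 (n = 30 + 6*(-13/2) = 30 - 39 = -9)
(-57*97)*n = -57*97*(-9) = -5529*(-9) = 49761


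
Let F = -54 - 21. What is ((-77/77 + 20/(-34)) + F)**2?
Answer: 1695204/289 ≈ 5865.8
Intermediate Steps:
F = -75
((-77/77 + 20/(-34)) + F)**2 = ((-77/77 + 20/(-34)) - 75)**2 = ((-77*1/77 + 20*(-1/34)) - 75)**2 = ((-1 - 10/17) - 75)**2 = (-27/17 - 75)**2 = (-1302/17)**2 = 1695204/289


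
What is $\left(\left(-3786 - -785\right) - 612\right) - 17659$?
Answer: $-21272$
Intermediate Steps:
$\left(\left(-3786 - -785\right) - 612\right) - 17659 = \left(\left(-3786 + 785\right) - 612\right) - 17659 = \left(-3001 - 612\right) - 17659 = -3613 - 17659 = -21272$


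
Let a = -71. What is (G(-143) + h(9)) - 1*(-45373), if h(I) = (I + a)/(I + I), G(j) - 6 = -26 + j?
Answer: 406859/9 ≈ 45207.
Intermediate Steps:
G(j) = -20 + j (G(j) = 6 + (-26 + j) = -20 + j)
h(I) = (-71 + I)/(2*I) (h(I) = (I - 71)/(I + I) = (-71 + I)/((2*I)) = (-71 + I)*(1/(2*I)) = (-71 + I)/(2*I))
(G(-143) + h(9)) - 1*(-45373) = ((-20 - 143) + (½)*(-71 + 9)/9) - 1*(-45373) = (-163 + (½)*(⅑)*(-62)) + 45373 = (-163 - 31/9) + 45373 = -1498/9 + 45373 = 406859/9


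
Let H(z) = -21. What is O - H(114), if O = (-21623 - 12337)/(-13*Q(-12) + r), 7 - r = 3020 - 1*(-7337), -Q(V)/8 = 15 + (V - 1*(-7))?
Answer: 22947/931 ≈ 24.648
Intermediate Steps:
Q(V) = -176 - 8*V (Q(V) = -8*(15 + (V - 1*(-7))) = -8*(15 + (V + 7)) = -8*(15 + (7 + V)) = -8*(22 + V) = -176 - 8*V)
r = -10350 (r = 7 - (3020 - 1*(-7337)) = 7 - (3020 + 7337) = 7 - 1*10357 = 7 - 10357 = -10350)
O = 3396/931 (O = (-21623 - 12337)/(-13*(-176 - 8*(-12)) - 10350) = -33960/(-13*(-176 + 96) - 10350) = -33960/(-13*(-80) - 10350) = -33960/(1040 - 10350) = -33960/(-9310) = -33960*(-1/9310) = 3396/931 ≈ 3.6477)
O - H(114) = 3396/931 - 1*(-21) = 3396/931 + 21 = 22947/931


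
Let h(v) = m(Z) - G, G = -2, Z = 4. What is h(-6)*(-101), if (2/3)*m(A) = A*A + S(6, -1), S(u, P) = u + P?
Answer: -6767/2 ≈ -3383.5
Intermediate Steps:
S(u, P) = P + u
m(A) = 15/2 + 3*A²/2 (m(A) = 3*(A*A + (-1 + 6))/2 = 3*(A² + 5)/2 = 3*(5 + A²)/2 = 15/2 + 3*A²/2)
h(v) = 67/2 (h(v) = (15/2 + (3/2)*4²) - 1*(-2) = (15/2 + (3/2)*16) + 2 = (15/2 + 24) + 2 = 63/2 + 2 = 67/2)
h(-6)*(-101) = (67/2)*(-101) = -6767/2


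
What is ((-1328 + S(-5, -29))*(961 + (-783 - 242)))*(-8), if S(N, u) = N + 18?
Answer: -673280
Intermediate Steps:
S(N, u) = 18 + N
((-1328 + S(-5, -29))*(961 + (-783 - 242)))*(-8) = ((-1328 + (18 - 5))*(961 + (-783 - 242)))*(-8) = ((-1328 + 13)*(961 - 1025))*(-8) = -1315*(-64)*(-8) = 84160*(-8) = -673280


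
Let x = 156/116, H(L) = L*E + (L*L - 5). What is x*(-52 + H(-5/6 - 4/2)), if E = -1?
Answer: -21593/348 ≈ -62.049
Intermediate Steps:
H(L) = -5 + L**2 - L (H(L) = L*(-1) + (L*L - 5) = -L + (L**2 - 5) = -L + (-5 + L**2) = -5 + L**2 - L)
x = 39/29 (x = 156*(1/116) = 39/29 ≈ 1.3448)
x*(-52 + H(-5/6 - 4/2)) = 39*(-52 + (-5 + (-5/6 - 4/2)**2 - (-5/6 - 4/2)))/29 = 39*(-52 + (-5 + (-5*1/6 - 4*1/2)**2 - (-5*1/6 - 4*1/2)))/29 = 39*(-52 + (-5 + (-5/6 - 2)**2 - (-5/6 - 2)))/29 = 39*(-52 + (-5 + (-17/6)**2 - 1*(-17/6)))/29 = 39*(-52 + (-5 + 289/36 + 17/6))/29 = 39*(-52 + 211/36)/29 = (39/29)*(-1661/36) = -21593/348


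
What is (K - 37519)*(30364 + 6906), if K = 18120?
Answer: -723000730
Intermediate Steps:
(K - 37519)*(30364 + 6906) = (18120 - 37519)*(30364 + 6906) = -19399*37270 = -723000730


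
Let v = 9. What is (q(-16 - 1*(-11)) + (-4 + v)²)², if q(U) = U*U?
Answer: 2500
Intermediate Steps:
q(U) = U²
(q(-16 - 1*(-11)) + (-4 + v)²)² = ((-16 - 1*(-11))² + (-4 + 9)²)² = ((-16 + 11)² + 5²)² = ((-5)² + 25)² = (25 + 25)² = 50² = 2500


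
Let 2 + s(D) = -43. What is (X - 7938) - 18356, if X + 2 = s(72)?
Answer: -26341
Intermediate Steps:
s(D) = -45 (s(D) = -2 - 43 = -45)
X = -47 (X = -2 - 45 = -47)
(X - 7938) - 18356 = (-47 - 7938) - 18356 = -7985 - 18356 = -26341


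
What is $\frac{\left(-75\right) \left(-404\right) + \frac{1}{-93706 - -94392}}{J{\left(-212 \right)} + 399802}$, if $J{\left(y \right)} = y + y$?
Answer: $\frac{20785801}{273973308} \approx 0.075868$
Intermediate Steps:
$J{\left(y \right)} = 2 y$
$\frac{\left(-75\right) \left(-404\right) + \frac{1}{-93706 - -94392}}{J{\left(-212 \right)} + 399802} = \frac{\left(-75\right) \left(-404\right) + \frac{1}{-93706 - -94392}}{2 \left(-212\right) + 399802} = \frac{30300 + \frac{1}{-93706 + 94392}}{-424 + 399802} = \frac{30300 + \frac{1}{686}}{399378} = \left(30300 + \frac{1}{686}\right) \frac{1}{399378} = \frac{20785801}{686} \cdot \frac{1}{399378} = \frac{20785801}{273973308}$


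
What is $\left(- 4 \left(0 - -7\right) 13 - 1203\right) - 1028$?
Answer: $-2595$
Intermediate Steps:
$\left(- 4 \left(0 - -7\right) 13 - 1203\right) - 1028 = \left(- 4 \left(0 + 7\right) 13 - 1203\right) - 1028 = \left(\left(-4\right) 7 \cdot 13 - 1203\right) - 1028 = \left(\left(-28\right) 13 - 1203\right) - 1028 = \left(-364 - 1203\right) - 1028 = -1567 - 1028 = -2595$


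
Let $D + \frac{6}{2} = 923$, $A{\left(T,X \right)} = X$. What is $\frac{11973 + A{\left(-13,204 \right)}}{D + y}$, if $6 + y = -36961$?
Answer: $- \frac{1107}{3277} \approx -0.33781$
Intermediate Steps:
$y = -36967$ ($y = -6 - 36961 = -36967$)
$D = 920$ ($D = -3 + 923 = 920$)
$\frac{11973 + A{\left(-13,204 \right)}}{D + y} = \frac{11973 + 204}{920 - 36967} = \frac{12177}{-36047} = 12177 \left(- \frac{1}{36047}\right) = - \frac{1107}{3277}$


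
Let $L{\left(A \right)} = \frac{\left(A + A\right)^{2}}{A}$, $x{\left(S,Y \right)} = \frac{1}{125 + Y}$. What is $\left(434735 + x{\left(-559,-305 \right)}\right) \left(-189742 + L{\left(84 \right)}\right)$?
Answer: $- \frac{7410727472197}{90} \approx -8.2341 \cdot 10^{10}$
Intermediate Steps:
$L{\left(A \right)} = 4 A$ ($L{\left(A \right)} = \frac{\left(2 A\right)^{2}}{A} = \frac{4 A^{2}}{A} = 4 A$)
$\left(434735 + x{\left(-559,-305 \right)}\right) \left(-189742 + L{\left(84 \right)}\right) = \left(434735 + \frac{1}{125 - 305}\right) \left(-189742 + 4 \cdot 84\right) = \left(434735 + \frac{1}{-180}\right) \left(-189742 + 336\right) = \left(434735 - \frac{1}{180}\right) \left(-189406\right) = \frac{78252299}{180} \left(-189406\right) = - \frac{7410727472197}{90}$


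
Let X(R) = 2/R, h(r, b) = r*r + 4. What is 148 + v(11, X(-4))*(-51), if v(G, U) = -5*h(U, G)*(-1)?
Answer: -3743/4 ≈ -935.75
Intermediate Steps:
h(r, b) = 4 + r² (h(r, b) = r² + 4 = 4 + r²)
v(G, U) = 20 + 5*U² (v(G, U) = -5*(4 + U²)*(-1) = (-20 - 5*U²)*(-1) = 20 + 5*U²)
148 + v(11, X(-4))*(-51) = 148 + (20 + 5*(2/(-4))²)*(-51) = 148 + (20 + 5*(2*(-¼))²)*(-51) = 148 + (20 + 5*(-½)²)*(-51) = 148 + (20 + 5*(¼))*(-51) = 148 + (20 + 5/4)*(-51) = 148 + (85/4)*(-51) = 148 - 4335/4 = -3743/4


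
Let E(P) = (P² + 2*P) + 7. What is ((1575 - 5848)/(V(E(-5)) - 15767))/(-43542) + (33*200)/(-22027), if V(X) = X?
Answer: -4524848135371/15101023737330 ≈ -0.29964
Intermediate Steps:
E(P) = 7 + P² + 2*P
((1575 - 5848)/(V(E(-5)) - 15767))/(-43542) + (33*200)/(-22027) = ((1575 - 5848)/((7 + (-5)² + 2*(-5)) - 15767))/(-43542) + (33*200)/(-22027) = -4273/((7 + 25 - 10) - 15767)*(-1/43542) + 6600*(-1/22027) = -4273/(22 - 15767)*(-1/43542) - 6600/22027 = -4273/(-15745)*(-1/43542) - 6600/22027 = -4273*(-1/15745)*(-1/43542) - 6600/22027 = (4273/15745)*(-1/43542) - 6600/22027 = -4273/685568790 - 6600/22027 = -4524848135371/15101023737330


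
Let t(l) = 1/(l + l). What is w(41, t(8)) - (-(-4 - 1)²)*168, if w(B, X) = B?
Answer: 4241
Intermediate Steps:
t(l) = 1/(2*l)
w(41, t(8)) - (-(-4 - 1)²)*168 = 41 - (-(-4 - 1)²)*168 = 41 - (-1*(-5)²)*168 = 41 - (-1*25)*168 = 41 - (-25)*168 = 41 - 1*(-4200) = 41 + 4200 = 4241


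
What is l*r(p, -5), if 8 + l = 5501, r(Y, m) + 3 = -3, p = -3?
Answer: -32958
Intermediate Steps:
r(Y, m) = -6 (r(Y, m) = -3 - 3 = -6)
l = 5493 (l = -8 + 5501 = 5493)
l*r(p, -5) = 5493*(-6) = -32958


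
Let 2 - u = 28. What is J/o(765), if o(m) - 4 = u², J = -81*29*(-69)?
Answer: 162081/680 ≈ 238.35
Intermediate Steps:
u = -26 (u = 2 - 1*28 = 2 - 28 = -26)
J = 162081 (J = -2349*(-69) = 162081)
o(m) = 680 (o(m) = 4 + (-26)² = 4 + 676 = 680)
J/o(765) = 162081/680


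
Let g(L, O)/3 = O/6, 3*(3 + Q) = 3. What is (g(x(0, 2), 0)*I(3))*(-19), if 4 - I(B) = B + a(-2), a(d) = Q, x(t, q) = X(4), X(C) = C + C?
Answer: 0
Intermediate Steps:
X(C) = 2*C
x(t, q) = 8 (x(t, q) = 2*4 = 8)
Q = -2 (Q = -3 + (1/3)*3 = -3 + 1 = -2)
a(d) = -2
I(B) = 6 - B (I(B) = 4 - (B - 2) = 4 - (-2 + B) = 4 + (2 - B) = 6 - B)
g(L, O) = O/2 (g(L, O) = 3*(O/6) = O/2)
(g(x(0, 2), 0)*I(3))*(-19) = (((1/2)*0)*(6 - 1*3))*(-19) = (0*(6 - 3))*(-19) = (0*3)*(-19) = 0*(-19) = 0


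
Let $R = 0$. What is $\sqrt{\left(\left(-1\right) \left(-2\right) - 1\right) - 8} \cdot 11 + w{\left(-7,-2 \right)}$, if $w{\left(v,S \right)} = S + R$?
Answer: $-2 + 11 i \sqrt{7} \approx -2.0 + 29.103 i$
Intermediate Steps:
$w{\left(v,S \right)} = S$ ($w{\left(v,S \right)} = S + 0 = S$)
$\sqrt{\left(\left(-1\right) \left(-2\right) - 1\right) - 8} \cdot 11 + w{\left(-7,-2 \right)} = \sqrt{\left(\left(-1\right) \left(-2\right) - 1\right) - 8} \cdot 11 - 2 = \sqrt{\left(2 - 1\right) - 8} \cdot 11 - 2 = \sqrt{1 - 8} \cdot 11 - 2 = \sqrt{-7} \cdot 11 - 2 = i \sqrt{7} \cdot 11 - 2 = 11 i \sqrt{7} - 2 = -2 + 11 i \sqrt{7}$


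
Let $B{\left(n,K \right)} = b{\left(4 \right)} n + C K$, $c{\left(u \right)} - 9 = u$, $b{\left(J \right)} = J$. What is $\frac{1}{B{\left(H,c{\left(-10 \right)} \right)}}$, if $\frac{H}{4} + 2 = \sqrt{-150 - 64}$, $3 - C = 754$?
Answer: $- \frac{i}{- 719 i + 16 \sqrt{214}} \approx 0.0012576 - 0.00040938 i$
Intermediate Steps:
$C = -751$ ($C = 3 - 754 = -751$)
$c{\left(u \right)} = 9 + u$
$H = -8 + 4 i \sqrt{214}$ ($H = -8 + 4 \sqrt{-150 - 64} = -8 + 4 \sqrt{-214} = -8 + 4 i \sqrt{214} \approx -8.0 + 58.515 i$)
$B{\left(n,K \right)} = - 751 K + 4 n$ ($B{\left(n,K \right)} = 4 n - 751 K = - 751 K + 4 n$)
$\frac{1}{B{\left(H,c{\left(-10 \right)} \right)}} = \frac{1}{- 751 \left(9 - 10\right) + 4 \left(-8 + 4 i \sqrt{214}\right)} = \frac{1}{\left(-751\right) \left(-1\right) - \left(32 - 16 i \sqrt{214}\right)} = \frac{1}{751 - \left(32 - 16 i \sqrt{214}\right)} = \frac{1}{719 + 16 i \sqrt{214}}$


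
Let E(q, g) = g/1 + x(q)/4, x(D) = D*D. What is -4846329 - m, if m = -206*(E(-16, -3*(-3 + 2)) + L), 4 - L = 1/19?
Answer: -91802563/19 ≈ -4.8317e+6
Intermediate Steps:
x(D) = D²
E(q, g) = g + q²/4 (E(q, g) = g/1 + q²/4 = g*1 + q²*(¼) = g + q²/4)
L = 75/19 (L = 4 - 1/19 = 75/19 ≈ 3.9474)
m = -277688/19 (m = -206*((-3*(-3 + 2) + (¼)*(-16)²) + 75/19) = -206*((-3*(-1) + (¼)*256) + 75/19) = -206*((3 + 64) + 75/19) = -206*(67 + 75/19) = -206*1348/19 = -277688/19 ≈ -14615.)
-4846329 - m = -4846329 - 1*(-277688/19) = -4846329 + 277688/19 = -91802563/19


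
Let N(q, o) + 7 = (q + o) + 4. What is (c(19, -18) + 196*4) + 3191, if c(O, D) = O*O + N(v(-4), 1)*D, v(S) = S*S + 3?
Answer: 4030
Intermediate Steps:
v(S) = 3 + S² (v(S) = S² + 3 = 3 + S²)
N(q, o) = -3 + o + q (N(q, o) = -7 + ((q + o) + 4) = -7 + ((o + q) + 4) = -7 + (4 + o + q) = -3 + o + q)
c(O, D) = O² + 17*D (c(O, D) = O*O + (-3 + 1 + (3 + (-4)²))*D = O² + (-3 + 1 + (3 + 16))*D = O² + (-3 + 1 + 19)*D = O² + 17*D)
(c(19, -18) + 196*4) + 3191 = ((19² + 17*(-18)) + 196*4) + 3191 = ((361 - 306) + 784) + 3191 = (55 + 784) + 3191 = 839 + 3191 = 4030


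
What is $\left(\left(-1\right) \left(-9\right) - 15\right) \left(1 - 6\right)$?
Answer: $30$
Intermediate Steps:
$\left(\left(-1\right) \left(-9\right) - 15\right) \left(1 - 6\right) = \left(9 - 15\right) \left(-5\right) = \left(-6\right) \left(-5\right) = 30$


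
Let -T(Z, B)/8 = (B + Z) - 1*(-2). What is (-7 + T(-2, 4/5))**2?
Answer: 4489/25 ≈ 179.56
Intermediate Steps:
T(Z, B) = -16 - 8*B - 8*Z (T(Z, B) = -8*((B + Z) - 1*(-2)) = -8*((B + Z) + 2) = -8*(2 + B + Z) = -16 - 8*B - 8*Z)
(-7 + T(-2, 4/5))**2 = (-7 + (-16 - 32/5 - 8*(-2)))**2 = (-7 + (-16 - 32/5 + 16))**2 = (-7 - 32/5)**2 = (-67/5)**2 = 4489/25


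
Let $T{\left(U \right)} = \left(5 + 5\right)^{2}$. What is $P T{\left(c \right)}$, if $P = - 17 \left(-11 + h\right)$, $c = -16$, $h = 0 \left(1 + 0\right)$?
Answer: $18700$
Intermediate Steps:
$h = 0$ ($h = 0 \cdot 1 = 0$)
$T{\left(U \right)} = 100$ ($T{\left(U \right)} = 10^{2} = 100$)
$P = 187$ ($P = - 17 \left(-11 + 0\right) = \left(-17\right) \left(-11\right) = 187$)
$P T{\left(c \right)} = 187 \cdot 100 = 18700$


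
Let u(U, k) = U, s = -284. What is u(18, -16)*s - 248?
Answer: -5360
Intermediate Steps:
u(18, -16)*s - 248 = 18*(-284) - 248 = -5112 - 248 = -5360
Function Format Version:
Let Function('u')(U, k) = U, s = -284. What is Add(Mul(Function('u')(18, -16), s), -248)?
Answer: -5360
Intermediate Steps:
Add(Mul(Function('u')(18, -16), s), -248) = Add(Mul(18, -284), -248) = Add(-5112, -248) = -5360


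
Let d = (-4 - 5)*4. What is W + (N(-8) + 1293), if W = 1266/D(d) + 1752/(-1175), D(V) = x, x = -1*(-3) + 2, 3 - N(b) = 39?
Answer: 1772733/1175 ≈ 1508.7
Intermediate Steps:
N(b) = -36 (N(b) = 3 - 1*39 = 3 - 39 = -36)
d = -36 (d = -9*4 = -36)
x = 5 (x = 3 + 2 = 5)
D(V) = 5
W = 295758/1175 (W = 1266/5 + 1752/(-1175) = 1266*(1/5) + 1752*(-1/1175) = 1266/5 - 1752/1175 = 295758/1175 ≈ 251.71)
W + (N(-8) + 1293) = 295758/1175 + (-36 + 1293) = 295758/1175 + 1257 = 1772733/1175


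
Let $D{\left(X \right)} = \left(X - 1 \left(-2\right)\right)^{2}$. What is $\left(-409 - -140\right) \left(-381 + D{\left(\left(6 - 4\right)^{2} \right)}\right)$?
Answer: $92805$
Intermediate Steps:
$D{\left(X \right)} = \left(2 + X\right)^{2}$ ($D{\left(X \right)} = \left(X - -2\right)^{2} = \left(X + 2\right)^{2} = \left(2 + X\right)^{2}$)
$\left(-409 - -140\right) \left(-381 + D{\left(\left(6 - 4\right)^{2} \right)}\right) = \left(-409 - -140\right) \left(-381 + \left(2 + \left(6 - 4\right)^{2}\right)^{2}\right) = \left(-409 + 140\right) \left(-381 + \left(2 + 2^{2}\right)^{2}\right) = - 269 \left(-381 + \left(2 + 4\right)^{2}\right) = - 269 \left(-381 + 6^{2}\right) = - 269 \left(-381 + 36\right) = \left(-269\right) \left(-345\right) = 92805$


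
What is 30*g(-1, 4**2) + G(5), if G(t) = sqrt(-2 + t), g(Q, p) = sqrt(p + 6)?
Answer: sqrt(3) + 30*sqrt(22) ≈ 142.44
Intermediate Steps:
g(Q, p) = sqrt(6 + p)
30*g(-1, 4**2) + G(5) = 30*sqrt(6 + 4**2) + sqrt(-2 + 5) = 30*sqrt(6 + 16) + sqrt(3) = 30*sqrt(22) + sqrt(3) = sqrt(3) + 30*sqrt(22)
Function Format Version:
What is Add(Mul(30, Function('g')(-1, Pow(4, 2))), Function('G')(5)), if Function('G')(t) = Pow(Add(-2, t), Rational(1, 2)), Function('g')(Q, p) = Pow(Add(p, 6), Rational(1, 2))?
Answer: Add(Pow(3, Rational(1, 2)), Mul(30, Pow(22, Rational(1, 2)))) ≈ 142.44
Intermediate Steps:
Function('g')(Q, p) = Pow(Add(6, p), Rational(1, 2))
Add(Mul(30, Function('g')(-1, Pow(4, 2))), Function('G')(5)) = Add(Mul(30, Pow(Add(6, Pow(4, 2)), Rational(1, 2))), Pow(Add(-2, 5), Rational(1, 2))) = Add(Mul(30, Pow(Add(6, 16), Rational(1, 2))), Pow(3, Rational(1, 2))) = Add(Mul(30, Pow(22, Rational(1, 2))), Pow(3, Rational(1, 2))) = Add(Pow(3, Rational(1, 2)), Mul(30, Pow(22, Rational(1, 2))))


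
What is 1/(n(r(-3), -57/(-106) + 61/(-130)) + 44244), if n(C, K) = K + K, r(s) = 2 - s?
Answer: 3445/152421052 ≈ 2.2602e-5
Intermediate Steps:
n(C, K) = 2*K
1/(n(r(-3), -57/(-106) + 61/(-130)) + 44244) = 1/(2*(-57/(-106) + 61/(-130)) + 44244) = 1/(2*(-57*(-1/106) + 61*(-1/130)) + 44244) = 1/(2*(57/106 - 61/130) + 44244) = 1/(2*(236/3445) + 44244) = 1/(472/3445 + 44244) = 1/(152421052/3445) = 3445/152421052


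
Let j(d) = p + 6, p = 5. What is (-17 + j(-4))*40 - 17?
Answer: -257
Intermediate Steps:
j(d) = 11 (j(d) = 5 + 6 = 11)
(-17 + j(-4))*40 - 17 = (-17 + 11)*40 - 17 = -6*40 - 17 = -240 - 17 = -257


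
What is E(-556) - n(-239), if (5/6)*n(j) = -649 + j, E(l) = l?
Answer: 2548/5 ≈ 509.60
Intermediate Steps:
n(j) = -3894/5 + 6*j/5 (n(j) = 6*(-649 + j)/5 = -3894/5 + 6*j/5)
E(-556) - n(-239) = -556 - (-3894/5 + (6/5)*(-239)) = -556 - (-3894/5 - 1434/5) = -556 - 1*(-5328/5) = -556 + 5328/5 = 2548/5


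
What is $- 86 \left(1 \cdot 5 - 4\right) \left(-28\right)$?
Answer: $2408$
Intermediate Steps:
$- 86 \left(1 \cdot 5 - 4\right) \left(-28\right) = - 86 \left(5 - 4\right) \left(-28\right) = \left(-86\right) 1 \left(-28\right) = \left(-86\right) \left(-28\right) = 2408$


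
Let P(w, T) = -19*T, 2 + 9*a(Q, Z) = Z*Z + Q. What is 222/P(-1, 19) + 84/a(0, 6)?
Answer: 132684/6137 ≈ 21.620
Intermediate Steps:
a(Q, Z) = -2/9 + Q/9 + Z²/9 (a(Q, Z) = -2/9 + (Z*Z + Q)/9 = -2/9 + (Z² + Q)/9 = -2/9 + (Q + Z²)/9 = -2/9 + (Q/9 + Z²/9) = -2/9 + Q/9 + Z²/9)
222/P(-1, 19) + 84/a(0, 6) = 222/((-19*19)) + 84/(-2/9 + (⅑)*0 + (⅑)*6²) = 222/(-361) + 84/(-2/9 + 0 + (⅑)*36) = 222*(-1/361) + 84/(-2/9 + 0 + 4) = -222/361 + 84/(34/9) = -222/361 + 84*(9/34) = -222/361 + 378/17 = 132684/6137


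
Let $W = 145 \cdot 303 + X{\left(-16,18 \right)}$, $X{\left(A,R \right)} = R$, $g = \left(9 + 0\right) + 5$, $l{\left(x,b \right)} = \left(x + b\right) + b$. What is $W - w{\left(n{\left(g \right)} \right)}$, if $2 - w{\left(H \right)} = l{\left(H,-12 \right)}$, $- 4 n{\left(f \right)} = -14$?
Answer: $\frac{87861}{2} \approx 43931.0$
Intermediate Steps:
$l{\left(x,b \right)} = x + 2 b$ ($l{\left(x,b \right)} = \left(b + x\right) + b = x + 2 b$)
$g = 14$ ($g = 9 + 5 = 14$)
$n{\left(f \right)} = \frac{7}{2}$ ($n{\left(f \right)} = \left(- \frac{1}{4}\right) \left(-14\right) = \frac{7}{2}$)
$w{\left(H \right)} = 26 - H$ ($w{\left(H \right)} = 2 - \left(H + 2 \left(-12\right)\right) = 2 - \left(H - 24\right) = 2 - \left(-24 + H\right) = 26 - H$)
$W = 43953$ ($W = 145 \cdot 303 + 18 = 43935 + 18 = 43953$)
$W - w{\left(n{\left(g \right)} \right)} = 43953 - \left(26 - \frac{7}{2}\right) = 43953 - \frac{45}{2} = \frac{87861}{2}$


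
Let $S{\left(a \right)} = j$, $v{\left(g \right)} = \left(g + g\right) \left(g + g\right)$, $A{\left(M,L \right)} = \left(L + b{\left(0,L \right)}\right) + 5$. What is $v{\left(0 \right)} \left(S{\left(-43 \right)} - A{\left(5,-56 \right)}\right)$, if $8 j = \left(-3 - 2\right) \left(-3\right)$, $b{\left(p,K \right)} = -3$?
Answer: $0$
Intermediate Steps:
$A{\left(M,L \right)} = 2 + L$ ($A{\left(M,L \right)} = \left(L - 3\right) + 5 = \left(-3 + L\right) + 5 = 2 + L$)
$v{\left(g \right)} = 4 g^{2}$ ($v{\left(g \right)} = 2 g 2 g = 4 g^{2}$)
$j = \frac{15}{8}$ ($j = \frac{\left(-3 - 2\right) \left(-3\right)}{8} = \frac{\left(-5\right) \left(-3\right)}{8} = \frac{1}{8} \cdot 15 = \frac{15}{8} \approx 1.875$)
$S{\left(a \right)} = \frac{15}{8}$
$v{\left(0 \right)} \left(S{\left(-43 \right)} - A{\left(5,-56 \right)}\right) = 4 \cdot 0^{2} \left(\frac{15}{8} - \left(2 - 56\right)\right) = 4 \cdot 0 \left(\frac{15}{8} - -54\right) = 0 \left(\frac{15}{8} + 54\right) = 0 \cdot \frac{447}{8} = 0$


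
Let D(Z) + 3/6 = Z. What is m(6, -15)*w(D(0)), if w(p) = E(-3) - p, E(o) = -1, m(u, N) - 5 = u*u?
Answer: -41/2 ≈ -20.500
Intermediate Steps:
m(u, N) = 5 + u² (m(u, N) = 5 + u*u = 5 + u²)
D(Z) = -½ + Z
w(p) = -1 - p
m(6, -15)*w(D(0)) = (5 + 6²)*(-1 - (-½ + 0)) = (5 + 36)*(-1 - 1*(-½)) = 41*(-1 + ½) = 41*(-½) = -41/2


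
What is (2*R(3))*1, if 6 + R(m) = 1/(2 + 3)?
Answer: -58/5 ≈ -11.600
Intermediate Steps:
R(m) = -29/5 (R(m) = -6 + 1/(2 + 3) = -6 + 1/5 = -6 + ⅕ = -29/5)
(2*R(3))*1 = (2*(-29/5))*1 = -58/5*1 = -58/5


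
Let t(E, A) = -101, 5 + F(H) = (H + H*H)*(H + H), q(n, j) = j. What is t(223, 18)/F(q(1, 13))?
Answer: -101/4727 ≈ -0.021367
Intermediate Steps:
F(H) = -5 + 2*H*(H + H²) (F(H) = -5 + (H + H*H)*(H + H) = -5 + (H + H²)*(2*H) = -5 + 2*H*(H + H²))
t(223, 18)/F(q(1, 13)) = -101/(-5 + 2*13² + 2*13³) = -101/(-5 + 2*169 + 2*2197) = -101/(-5 + 338 + 4394) = -101/4727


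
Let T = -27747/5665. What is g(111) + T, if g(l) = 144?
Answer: 788013/5665 ≈ 139.10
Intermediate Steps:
T = -27747/5665 (T = -27747*1/5665 = -27747/5665 ≈ -4.8980)
g(111) + T = 144 - 27747/5665 = 788013/5665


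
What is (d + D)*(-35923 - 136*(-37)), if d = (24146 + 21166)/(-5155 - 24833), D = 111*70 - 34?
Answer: -28432205848/119 ≈ -2.3893e+8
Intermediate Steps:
D = 7736 (D = 7770 - 34 = 7736)
d = -3776/2499 (d = 45312/(-29988) = 45312*(-1/29988) = -3776/2499 ≈ -1.5110)
(d + D)*(-35923 - 136*(-37)) = (-3776/2499 + 7736)*(-35923 - 136*(-37)) = 19328488*(-35923 + 5032)/2499 = (19328488/2499)*(-30891) = -28432205848/119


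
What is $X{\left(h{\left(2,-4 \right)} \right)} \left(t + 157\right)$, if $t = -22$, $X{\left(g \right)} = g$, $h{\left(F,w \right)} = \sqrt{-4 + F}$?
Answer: $135 i \sqrt{2} \approx 190.92 i$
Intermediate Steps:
$X{\left(h{\left(2,-4 \right)} \right)} \left(t + 157\right) = \sqrt{-4 + 2} \left(-22 + 157\right) = \sqrt{-2} \cdot 135 = i \sqrt{2} \cdot 135 = 135 i \sqrt{2}$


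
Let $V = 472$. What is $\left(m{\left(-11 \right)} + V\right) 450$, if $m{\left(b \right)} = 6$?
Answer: $215100$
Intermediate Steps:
$\left(m{\left(-11 \right)} + V\right) 450 = \left(6 + 472\right) 450 = 478 \cdot 450 = 215100$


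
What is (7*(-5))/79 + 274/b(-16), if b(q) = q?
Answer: -11103/632 ≈ -17.568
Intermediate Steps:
(7*(-5))/79 + 274/b(-16) = (7*(-5))/79 + 274/(-16) = -35*1/79 + 274*(-1/16) = -35/79 - 137/8 = -11103/632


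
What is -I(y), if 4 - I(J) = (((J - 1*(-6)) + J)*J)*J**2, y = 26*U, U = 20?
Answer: 147075967996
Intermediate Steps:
y = 520 (y = 26*20 = 520)
I(J) = 4 - J**3*(6 + 2*J) (I(J) = 4 - ((J - 1*(-6)) + J)*J*J**2 = 4 - ((J + 6) + J)*J*J**2 = 4 - ((6 + J) + J)*J*J**2 = 4 - (6 + 2*J)*J*J**2 = 4 - J*(6 + 2*J)*J**2 = 4 - J**3*(6 + 2*J))
-I(y) = -(4 - 6*520**3 - 2*520**4) = -(4 - 6*140608000 - 2*73116160000) = -(4 - 843648000 - 146232320000) = -1*(-147075967996) = 147075967996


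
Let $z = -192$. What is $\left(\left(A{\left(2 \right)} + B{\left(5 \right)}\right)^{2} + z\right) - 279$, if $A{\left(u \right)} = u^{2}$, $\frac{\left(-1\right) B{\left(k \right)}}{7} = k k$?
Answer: $28770$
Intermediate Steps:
$B{\left(k \right)} = - 7 k^{2}$ ($B{\left(k \right)} = - 7 k k = - 7 k^{2}$)
$\left(\left(A{\left(2 \right)} + B{\left(5 \right)}\right)^{2} + z\right) - 279 = \left(\left(2^{2} - 7 \cdot 5^{2}\right)^{2} - 192\right) - 279 = \left(\left(4 - 175\right)^{2} - 192\right) - 279 = \left(\left(-171\right)^{2} - 192\right) - 279 = \left(29241 - 192\right) - 279 = 29049 - 279 = 28770$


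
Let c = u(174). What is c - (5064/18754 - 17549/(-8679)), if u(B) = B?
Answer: 13974106841/81382983 ≈ 171.71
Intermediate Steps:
c = 174
c - (5064/18754 - 17549/(-8679)) = 174 - (5064/18754 - 17549/(-8679)) = 174 - (5064*(1/18754) - 17549*(-1/8679)) = 174 - (2532/9377 + 17549/8679) = 174 - 1*186532201/81382983 = 174 - 186532201/81382983 = 13974106841/81382983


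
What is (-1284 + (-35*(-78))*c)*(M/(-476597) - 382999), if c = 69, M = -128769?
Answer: -34149938633482524/476597 ≈ -7.1654e+10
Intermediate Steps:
(-1284 + (-35*(-78))*c)*(M/(-476597) - 382999) = (-1284 - 35*(-78)*69)*(-128769/(-476597) - 382999) = (-1284 + 2730*69)*(-128769*(-1/476597) - 382999) = (-1284 + 188370)*(128769/476597 - 382999) = 187086*(-182536045634/476597) = -34149938633482524/476597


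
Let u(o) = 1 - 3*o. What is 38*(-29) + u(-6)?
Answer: -1083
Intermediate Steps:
38*(-29) + u(-6) = 38*(-29) + (1 - 3*(-6)) = -1102 + (1 + 18) = -1102 + 19 = -1083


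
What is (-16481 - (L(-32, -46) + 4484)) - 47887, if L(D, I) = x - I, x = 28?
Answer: -68926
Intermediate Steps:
L(D, I) = 28 - I
(-16481 - (L(-32, -46) + 4484)) - 47887 = (-16481 - ((28 - 1*(-46)) + 4484)) - 47887 = (-16481 - ((28 + 46) + 4484)) - 47887 = (-16481 - (74 + 4484)) - 47887 = (-16481 - 1*4558) - 47887 = (-16481 - 4558) - 47887 = -21039 - 47887 = -68926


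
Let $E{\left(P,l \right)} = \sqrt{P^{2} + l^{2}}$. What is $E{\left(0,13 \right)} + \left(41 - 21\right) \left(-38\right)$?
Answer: $-747$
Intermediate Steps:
$E{\left(0,13 \right)} + \left(41 - 21\right) \left(-38\right) = \sqrt{0^{2} + 13^{2}} + \left(41 - 21\right) \left(-38\right) = \sqrt{0 + 169} + 20 \left(-38\right) = \sqrt{169} - 760 = 13 - 760 = -747$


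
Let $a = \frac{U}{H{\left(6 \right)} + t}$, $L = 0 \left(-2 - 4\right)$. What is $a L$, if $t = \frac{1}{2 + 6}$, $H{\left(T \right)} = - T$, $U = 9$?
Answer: $0$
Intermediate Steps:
$L = 0$ ($L = 0 \left(-6\right) = 0$)
$t = \frac{1}{8} \approx 0.125$
$a = - \frac{72}{47}$ ($a = \frac{1}{\left(-1\right) 6 + \frac{1}{8}} \cdot 9 = \frac{1}{-6 + \frac{1}{8}} \cdot 9 = \frac{1}{- \frac{47}{8}} \cdot 9 = \left(- \frac{8}{47}\right) 9 = - \frac{72}{47} \approx -1.5319$)
$a L = \left(- \frac{72}{47}\right) 0 = 0$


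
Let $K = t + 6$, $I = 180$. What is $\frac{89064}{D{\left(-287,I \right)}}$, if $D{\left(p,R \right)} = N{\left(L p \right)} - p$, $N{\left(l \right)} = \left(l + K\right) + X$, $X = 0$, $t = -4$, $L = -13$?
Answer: $\frac{7422}{335} \approx 22.155$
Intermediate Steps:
$K = 2$ ($K = -4 + 6 = 2$)
$N{\left(l \right)} = 2 + l$ ($N{\left(l \right)} = \left(l + 2\right) + 0 = \left(2 + l\right) + 0 = 2 + l$)
$D{\left(p,R \right)} = 2 - 14 p$ ($D{\left(p,R \right)} = \left(2 - 13 p\right) - p = 2 - 14 p$)
$\frac{89064}{D{\left(-287,I \right)}} = \frac{89064}{2 - -4018} = \frac{89064}{2 + 4018} = \frac{89064}{4020} = 89064 \cdot \frac{1}{4020} = \frac{7422}{335}$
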